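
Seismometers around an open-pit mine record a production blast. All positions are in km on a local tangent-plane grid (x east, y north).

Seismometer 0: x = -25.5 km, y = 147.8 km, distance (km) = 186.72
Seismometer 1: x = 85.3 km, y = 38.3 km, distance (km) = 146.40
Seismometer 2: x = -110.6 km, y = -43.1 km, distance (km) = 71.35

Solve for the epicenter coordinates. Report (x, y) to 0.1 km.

-39.4 km east, -38.4 km north

Circle about each station: (x + 25.5)² + (y − 147.8)² = 186.72²; (x − 85.3)² + (y − 38.3)² = 146.40²; (x + 110.6)² + (y + 43.1)² = 71.35².
Subtracting the Seismometer 0 equation from the Seismometer 1 and Seismometer 2 equations removes the quadratic terms:
221.6 x − 219.0 y = -320.71
-170.2 x − 381.8 y = 21368.42
Solving the 2×2 system: x ≈ -39.4, y ≈ -38.4 km.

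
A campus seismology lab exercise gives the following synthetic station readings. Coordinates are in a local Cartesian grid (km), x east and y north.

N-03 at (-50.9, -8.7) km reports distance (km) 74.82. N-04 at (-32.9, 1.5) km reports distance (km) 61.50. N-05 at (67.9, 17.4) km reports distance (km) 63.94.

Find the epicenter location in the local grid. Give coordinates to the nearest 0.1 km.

x ≈ 21.7 km, y ≈ -26.8 km

Circle about each station: (x + 50.9)² + (y + 8.7)² = 74.82²; (x + 32.9)² + (y − 1.5)² = 61.50²; (x − 67.9)² + (y − 17.4)² = 63.94².
Subtracting the N-03 equation from the N-04 and N-05 equations removes the quadratic terms:
36.0 x + 20.4 y = 233.94
237.6 x + 52.2 y = 3756.38
Solving the 2×2 system: x ≈ 21.7, y ≈ -26.8 km.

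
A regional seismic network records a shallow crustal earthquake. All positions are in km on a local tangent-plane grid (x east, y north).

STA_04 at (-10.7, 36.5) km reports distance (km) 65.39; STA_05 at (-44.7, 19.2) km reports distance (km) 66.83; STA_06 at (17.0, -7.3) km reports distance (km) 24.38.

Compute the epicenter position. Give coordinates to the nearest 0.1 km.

x ≈ 3.2 km, y ≈ -27.4 km

Circle about each station: (x + 10.7)² + (y − 36.5)² = 65.39²; (x + 44.7)² + (y − 19.2)² = 66.83²; (x − 17.0)² + (y + 7.3)² = 24.38².
Subtracting the STA_04 equation from the STA_05 and STA_06 equations removes the quadratic terms:
-68.0 x − 34.6 y = 729.59
55.4 x − 87.6 y = 2577.02
Solving the 2×2 system: x ≈ 3.2, y ≈ -27.4 km.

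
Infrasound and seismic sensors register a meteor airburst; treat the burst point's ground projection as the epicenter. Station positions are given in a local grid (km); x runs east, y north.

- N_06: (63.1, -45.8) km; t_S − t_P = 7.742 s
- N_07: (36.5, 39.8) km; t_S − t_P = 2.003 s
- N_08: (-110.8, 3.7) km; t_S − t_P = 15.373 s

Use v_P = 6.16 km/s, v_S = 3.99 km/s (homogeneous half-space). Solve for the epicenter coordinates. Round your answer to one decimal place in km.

(59.1, 41.8)

Distance from S−P lag: d = Δt · v_P v_S / (v_P − v_S) = Δt · (6.16·3.99)/(6.16−3.99) ≈ 11.3265·Δt.
So d_N_06 = 87.69, d_N_07 = 22.69, d_N_08 = 174.12 km.
Circle about each station: (x − 63.1)² + (y + 45.8)² = 87.69²; (x − 36.5)² + (y − 39.8)² = 22.69²; (x + 110.8)² + (y − 3.7)² = 174.12².
Subtracting the N_06 equation from the N_07 and N_08 equations removes the quadratic terms:
-53.2 x + 171.2 y = 4011.74
-347.8 x + 99.0 y = -16417.16
Solving the 2×2 system: x ≈ 59.1, y ≈ 41.8 km.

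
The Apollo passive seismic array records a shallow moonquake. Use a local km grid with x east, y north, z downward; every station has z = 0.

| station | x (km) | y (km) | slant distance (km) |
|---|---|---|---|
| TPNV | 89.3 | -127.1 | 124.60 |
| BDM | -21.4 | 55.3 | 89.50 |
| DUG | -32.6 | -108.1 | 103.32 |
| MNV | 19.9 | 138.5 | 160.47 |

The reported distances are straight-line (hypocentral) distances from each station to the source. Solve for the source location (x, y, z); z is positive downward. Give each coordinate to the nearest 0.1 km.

(23.4, -21.7, 8.6)

Each station gives a sphere (x−x_i)² + (y−y_i)² + z² = d_i² (stations at z=0).
Subtracting the TPNV sphere from BDM and DUG: z² cancels, leaving linear equations in x and y:
-221.4 x + 364.8 y = -13097.94
-243.8 x + 38.0 y = -6530.39
Solving: x ≈ 23.403, y ≈ -21.701 km (keep extra digits for the depth step; rounded: 23.4, -21.7).
Then from the TPNV sphere: z² = 124.60² − (x − 89.3)² − (y + 127.1)² with x = 23.403, y = -21.701, so z ≈ 8.590 ≈ 8.6 km.
Check against MNV (with the unrounded solution): distance 160.47 ≈ 160.47 km. ✓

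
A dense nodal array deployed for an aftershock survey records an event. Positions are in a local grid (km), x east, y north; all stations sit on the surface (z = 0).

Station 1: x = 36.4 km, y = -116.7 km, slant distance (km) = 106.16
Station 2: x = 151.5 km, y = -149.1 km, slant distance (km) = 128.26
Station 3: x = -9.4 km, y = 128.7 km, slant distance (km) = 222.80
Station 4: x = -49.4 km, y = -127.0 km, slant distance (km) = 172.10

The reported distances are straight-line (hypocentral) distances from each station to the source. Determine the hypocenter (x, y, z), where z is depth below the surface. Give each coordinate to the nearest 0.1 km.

(92.7, -57.4, 67.7)

Each station gives a sphere (x−x_i)² + (y−y_i)² + z² = d_i² (stations at z=0).
Subtracting the Station 1 sphere from Station 2 and Station 3: z² cancels, leaving linear equations in x and y:
230.2 x − 64.8 y = 25058.53
-91.6 x + 490.8 y = -36661.69
Solving: x ≈ 92.698, y ≈ -57.397 km (keep extra digits for the depth step; rounded: 92.7, -57.4).
Then from the Station 1 sphere: z² = 106.16² − (x − 36.4)² − (y + 116.7)² with x = 92.698, y = -57.397, so z ≈ 67.703 ≈ 67.7 km.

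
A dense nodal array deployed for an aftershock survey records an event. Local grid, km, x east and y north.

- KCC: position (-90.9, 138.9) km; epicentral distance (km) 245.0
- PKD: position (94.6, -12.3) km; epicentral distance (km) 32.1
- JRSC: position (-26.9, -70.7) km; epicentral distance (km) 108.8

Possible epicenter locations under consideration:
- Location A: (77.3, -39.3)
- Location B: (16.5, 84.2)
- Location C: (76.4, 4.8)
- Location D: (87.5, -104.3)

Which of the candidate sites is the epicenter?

Location A

For each candidate, compare |candidate − station| to the reported distance:
Location A: residuals KCC 0.0, PKD 0.0, JRSC 0.0 → max 0.0 km
Location B: residuals KCC 124.5, PKD 92.0, JRSC 52.1 → max 124.5 km
Location C: residuals KCC 30.6, PKD 7.1, JRSC 19.1 → max 30.6 km
Location D: residuals KCC 56.6, PKD 60.2, JRSC 10.4 → max 60.2 km
Only Location A has all residuals ≈ 0.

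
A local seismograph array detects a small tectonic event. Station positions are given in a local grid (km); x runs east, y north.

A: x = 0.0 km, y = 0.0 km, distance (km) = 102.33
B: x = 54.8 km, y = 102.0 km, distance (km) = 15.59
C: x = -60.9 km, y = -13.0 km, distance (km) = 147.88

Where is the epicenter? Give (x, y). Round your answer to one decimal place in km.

(41.8, 93.4)

Circle about each station: x² + y² = 102.33²; (x − 54.8)² + (y − 102.0)² = 15.59²; (x + 60.9)² + (y + 13.0)² = 147.88².
Subtracting the A equation from the B and C equations removes the quadratic terms:
109.6 x + 204.0 y = 23635.42
-121.8 x − 26.0 y = -7519.26
Solving the 2×2 system: x ≈ 41.8, y ≈ 93.4 km.
Check against A (with the unrounded x, y): √(x²+y²) = 102.33 ≈ 102.33 km. ✓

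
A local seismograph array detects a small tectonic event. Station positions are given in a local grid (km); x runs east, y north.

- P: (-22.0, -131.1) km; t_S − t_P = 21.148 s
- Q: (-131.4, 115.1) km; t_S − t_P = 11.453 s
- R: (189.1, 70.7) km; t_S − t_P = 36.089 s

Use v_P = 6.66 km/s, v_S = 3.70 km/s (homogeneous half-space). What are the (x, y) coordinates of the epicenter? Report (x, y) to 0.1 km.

Distance from S−P lag: d = Δt · v_P v_S / (v_P − v_S) = Δt · (6.66·3.70)/(6.66−3.70) ≈ 8.3250·Δt.
So d_P = 176.06, d_Q = 95.35, d_R = 300.44 km.
Circle about each station: (x + 22.0)² + (y + 131.1)² = 176.06²; (x + 131.4)² + (y − 115.1)² = 95.35²; (x − 189.1)² + (y − 70.7)² = 300.44².
Subtracting the P equation from the Q and R equations removes the quadratic terms:
-218.8 x + 492.4 y = 34748.26
422.2 x + 403.6 y = -36180.98
Solving the 2×2 system: x ≈ -107.5, y ≈ 22.8 km.
Check against P (with the unrounded x, y): √((x + 22.0)²+(y + 131.1)²) = 176.06 ≈ 176.06 km. ✓

x ≈ -107.5 km, y ≈ 22.8 km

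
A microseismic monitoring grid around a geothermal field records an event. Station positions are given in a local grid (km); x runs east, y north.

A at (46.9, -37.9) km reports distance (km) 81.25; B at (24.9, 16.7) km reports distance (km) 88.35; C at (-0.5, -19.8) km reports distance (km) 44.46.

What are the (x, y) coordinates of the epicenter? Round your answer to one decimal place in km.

-33.5 km east, -49.6 km north

Circle about each station: (x − 46.9)² + (y + 37.9)² = 81.25²; (x − 24.9)² + (y − 16.7)² = 88.35²; (x + 0.5)² + (y + 19.8)² = 44.46².
Subtracting pairs of circle equations eliminates x²+y² and gives linear equations (the radical axes):
-44.0 x + 109.2 y = -3941.28
-94.8 x + 36.2 y = 1381.14
Solving the 2×2 system: x ≈ -33.5, y ≈ -49.6 km.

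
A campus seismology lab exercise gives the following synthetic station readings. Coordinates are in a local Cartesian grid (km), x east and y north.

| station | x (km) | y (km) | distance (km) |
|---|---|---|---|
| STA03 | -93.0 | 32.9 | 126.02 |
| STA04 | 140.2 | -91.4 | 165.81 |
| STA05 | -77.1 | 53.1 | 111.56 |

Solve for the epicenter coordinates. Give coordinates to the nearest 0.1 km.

Circle about each station: (x + 93.0)² + (y − 32.9)² = 126.02²; (x − 140.2)² + (y + 91.4)² = 165.81²; (x + 77.1)² + (y − 53.1)² = 111.56².
Subtracting the STA03 equation from the STA04 and STA05 equations removes the quadratic terms:
466.4 x − 248.6 y = 6666.67
31.8 x + 40.4 y = 2468.02
Solving the 2×2 system: x ≈ 33.0, y ≈ 35.1 km.

33.0 km east, 35.1 km north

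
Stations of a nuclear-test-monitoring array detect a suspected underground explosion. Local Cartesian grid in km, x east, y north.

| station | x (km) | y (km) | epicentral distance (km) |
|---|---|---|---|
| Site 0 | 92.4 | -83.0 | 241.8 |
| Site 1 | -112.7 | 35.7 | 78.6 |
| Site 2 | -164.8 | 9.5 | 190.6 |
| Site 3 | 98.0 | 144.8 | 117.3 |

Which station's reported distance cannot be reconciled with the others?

Site 1

Solve using three stations at a time. Using Site 0, Site 2, Site 3 (subtract circle equations pairwise → linear system) gives (x, y) ≈ (-18.6, 131.8).
Distances from that point to each station vs reported:
  Site 0: calculated 241.8 vs reported 241.8 → residual 0.0 km
  Site 1: calculated 134.5 vs reported 78.6 → residual 55.9 km
  Site 2: calculated 190.6 vs reported 190.6 → residual 0.0 km
  Site 3: calculated 117.3 vs reported 117.3 → residual 0.0 km
Site 0, Site 2, Site 3 are mutually consistent (residuals ≈ 0); Site 1 is off by 55.9 km.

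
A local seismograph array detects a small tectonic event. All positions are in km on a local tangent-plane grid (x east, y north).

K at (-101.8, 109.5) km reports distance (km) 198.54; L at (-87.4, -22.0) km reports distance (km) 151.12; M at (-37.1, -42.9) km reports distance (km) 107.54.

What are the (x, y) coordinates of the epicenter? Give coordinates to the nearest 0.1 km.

Circle about each station: (x + 101.8)² + (y − 109.5)² = 198.54²; (x + 87.4)² + (y + 22.0)² = 151.12²; (x + 37.1)² + (y + 42.9)² = 107.54².
Subtracting pairs of circle equations eliminates x²+y² and gives linear equations (the radical axes):
28.8 x − 263.0 y = 2350.15
129.4 x − 304.8 y = 8716.61
Solving the 2×2 system: x ≈ 62.4, y ≈ -2.1 km.

(62.4, -2.1)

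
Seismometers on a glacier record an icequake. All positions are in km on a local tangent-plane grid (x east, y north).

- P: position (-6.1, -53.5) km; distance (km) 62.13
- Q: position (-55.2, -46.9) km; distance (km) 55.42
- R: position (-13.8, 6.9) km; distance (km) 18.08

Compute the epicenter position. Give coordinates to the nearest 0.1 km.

(-31.5, 3.2)

Circle about each station: (x + 6.1)² + (y + 53.5)² = 62.13²; (x + 55.2)² + (y + 46.9)² = 55.42²; (x + 13.8)² + (y − 6.9)² = 18.08².
Subtracting pairs of circle equations eliminates x²+y² and gives linear equations (the radical axes):
-98.2 x + 13.2 y = 3135.95
-15.4 x + 120.8 y = 871.84
Solving the 2×2 system: x ≈ -31.5, y ≈ 3.2 km.
Check against P (with the unrounded x, y): √((x + 6.1)²+(y + 53.5)²) = 62.13 ≈ 62.13 km. ✓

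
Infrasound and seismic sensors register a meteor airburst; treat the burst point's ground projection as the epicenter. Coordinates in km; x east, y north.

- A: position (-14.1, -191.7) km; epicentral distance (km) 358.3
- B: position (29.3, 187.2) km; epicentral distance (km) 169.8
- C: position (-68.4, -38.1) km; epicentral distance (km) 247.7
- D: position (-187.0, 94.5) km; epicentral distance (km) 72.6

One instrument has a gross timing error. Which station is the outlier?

C

Solve using three stations at a time. Using A, B, D (subtract circle equations pairwise → linear system) gives (x, y) ≈ (-135.3, 145.5).
Distances from that point to each station vs reported:
  A: calculated 358.3 vs reported 358.3 → residual 0.0 km
  B: calculated 169.8 vs reported 169.8 → residual 0.0 km
  C: calculated 195.4 vs reported 247.7 → residual 52.3 km
  D: calculated 72.6 vs reported 72.6 → residual 0.0 km
A, B, D are mutually consistent (residuals ≈ 0); C is off by 52.3 km.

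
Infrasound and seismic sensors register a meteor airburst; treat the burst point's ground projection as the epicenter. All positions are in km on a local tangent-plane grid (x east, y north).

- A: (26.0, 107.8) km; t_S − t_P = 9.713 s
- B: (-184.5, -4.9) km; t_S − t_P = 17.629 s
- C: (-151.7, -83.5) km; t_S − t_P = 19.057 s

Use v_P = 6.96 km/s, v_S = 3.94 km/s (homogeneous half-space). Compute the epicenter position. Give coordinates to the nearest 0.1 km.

Distance from S−P lag: d = Δt · v_P v_S / (v_P − v_S) = Δt · (6.96·3.94)/(6.96−3.94) ≈ 9.0803·Δt.
So d_A = 88.20, d_B = 160.08, d_C = 173.04 km.
Circle about each station: (x − 26.0)² + (y − 107.8)² = 88.20²; (x + 184.5)² + (y + 4.9)² = 160.08²; (x + 151.7)² + (y + 83.5)² = 173.04².
Subtracting the A equation from the B and C equations removes the quadratic terms:
-421.0 x − 225.4 y = 3921.05
-355.4 x − 382.6 y = -4475.30
Solving the 2×2 system: x ≈ -31.0, y ≈ 40.5 km.

x ≈ -31.0 km, y ≈ 40.5 km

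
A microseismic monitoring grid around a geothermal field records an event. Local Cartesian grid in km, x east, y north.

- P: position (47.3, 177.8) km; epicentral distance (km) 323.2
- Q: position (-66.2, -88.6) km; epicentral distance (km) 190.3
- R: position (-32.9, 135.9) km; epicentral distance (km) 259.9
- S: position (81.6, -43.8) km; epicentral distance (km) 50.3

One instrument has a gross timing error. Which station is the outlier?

Solve using three stations at a time. Using Q, R, S (subtract circle equations pairwise → linear system) gives (x, y) ≈ (123.3, -71.8).
Distances from that point to each station vs reported:
  P: calculated 260.9 vs reported 323.2 → residual 62.3 km
  Q: calculated 190.3 vs reported 190.3 → residual 0.0 km
  R: calculated 259.9 vs reported 259.9 → residual 0.0 km
  S: calculated 50.3 vs reported 50.3 → residual 0.0 km
Q, R, S are mutually consistent (residuals ≈ 0); P is off by 62.3 km.

P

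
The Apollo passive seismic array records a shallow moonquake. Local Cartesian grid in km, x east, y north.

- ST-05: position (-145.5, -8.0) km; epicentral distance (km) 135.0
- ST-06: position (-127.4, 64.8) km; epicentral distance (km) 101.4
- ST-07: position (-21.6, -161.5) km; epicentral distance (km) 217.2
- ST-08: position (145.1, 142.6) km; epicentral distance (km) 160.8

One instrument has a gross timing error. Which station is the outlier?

ST-08

Solve using three stations at a time. Using ST-05, ST-06, ST-07 (subtract circle equations pairwise → linear system) gives (x, y) ≈ (-26.5, 55.6).
Distances from that point to each station vs reported:
  ST-05: calculated 134.9 vs reported 135.0 → residual 0.1 km
  ST-06: calculated 101.3 vs reported 101.4 → residual 0.1 km
  ST-07: calculated 217.2 vs reported 217.2 → residual 0.0 km
  ST-08: calculated 192.4 vs reported 160.8 → residual 31.6 km
ST-05, ST-06, ST-07 are mutually consistent (residuals ≈ 0); ST-08 is off by 31.6 km.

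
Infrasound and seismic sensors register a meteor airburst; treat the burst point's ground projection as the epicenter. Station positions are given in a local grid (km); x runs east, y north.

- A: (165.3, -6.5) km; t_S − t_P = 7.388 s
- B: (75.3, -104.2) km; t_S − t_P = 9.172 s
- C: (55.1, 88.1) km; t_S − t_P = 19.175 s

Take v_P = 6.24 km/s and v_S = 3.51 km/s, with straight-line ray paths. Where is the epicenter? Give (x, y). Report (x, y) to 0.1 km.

Distance from S−P lag: d = Δt · v_P v_S / (v_P − v_S) = Δt · (6.24·3.51)/(6.24−3.51) ≈ 8.0229·Δt.
So d_A = 59.27, d_B = 73.59, d_C = 153.84 km.
Circle about each station: (x − 165.3)² + (y + 6.5)² = 59.27²; (x − 75.3)² + (y + 104.2)² = 73.59²; (x − 55.1)² + (y − 88.1)² = 153.84².
Subtracting pairs of circle equations eliminates x²+y² and gives linear equations (the radical axes):
-180.0 x − 195.4 y = -12741.17
-220.4 x + 189.2 y = -36722.53
Solving the 2×2 system: x ≈ 124.3, y ≈ -49.3 km.
Check against A (with the unrounded x, y): √((x − 165.3)²+(y + 6.5)²) = 59.27 ≈ 59.27 km. ✓

x ≈ 124.3 km, y ≈ -49.3 km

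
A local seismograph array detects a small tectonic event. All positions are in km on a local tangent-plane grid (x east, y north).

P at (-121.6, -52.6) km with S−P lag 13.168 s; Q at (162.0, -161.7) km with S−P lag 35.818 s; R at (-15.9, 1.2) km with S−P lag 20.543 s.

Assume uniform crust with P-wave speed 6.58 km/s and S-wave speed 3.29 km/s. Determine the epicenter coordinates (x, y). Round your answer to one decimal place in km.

Distance from S−P lag: d = Δt · v_P v_S / (v_P − v_S) = Δt · (6.58·3.29)/(6.58−3.29) ≈ 6.5800·Δt.
So d_P = 86.65, d_Q = 235.68, d_R = 135.17 km.
Circle about each station: (x + 121.6)² + (y + 52.6)² = 86.65²; (x − 162.0)² + (y + 161.7)² = 235.68²; (x + 15.9)² + (y − 1.2)² = 135.17².
Subtracting the P equation from the Q and R equations removes the quadratic terms:
567.2 x − 218.2 y = -13199.27
211.4 x + 107.6 y = -28061.78
Solving the 2×2 system: x ≈ -70.4, y ≈ -122.5 km.

(-70.4, -122.5)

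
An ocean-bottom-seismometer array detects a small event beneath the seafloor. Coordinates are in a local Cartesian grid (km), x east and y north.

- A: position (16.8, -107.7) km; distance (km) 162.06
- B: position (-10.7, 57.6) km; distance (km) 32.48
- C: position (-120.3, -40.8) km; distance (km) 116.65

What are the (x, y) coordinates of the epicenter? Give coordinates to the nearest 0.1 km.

Circle about each station: (x − 16.8)² + (y + 107.7)² = 162.06²; (x + 10.7)² + (y − 57.6)² = 32.48²; (x + 120.3)² + (y + 40.8)² = 116.65².
Subtracting the A equation from the B and C equations removes the quadratic terms:
-55.0 x + 330.6 y = 16759.21
-274.2 x + 133.8 y = 16911.42
Solving the 2×2 system: x ≈ -40.2, y ≈ 44.0 km.

x ≈ -40.2 km, y ≈ 44.0 km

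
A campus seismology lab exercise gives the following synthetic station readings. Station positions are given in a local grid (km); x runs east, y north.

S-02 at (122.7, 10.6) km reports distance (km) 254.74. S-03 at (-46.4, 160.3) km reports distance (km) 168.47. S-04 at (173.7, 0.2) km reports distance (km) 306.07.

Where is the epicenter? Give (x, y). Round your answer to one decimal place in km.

(-132.0, 15.2)

Circle about each station: (x − 122.7)² + (y − 10.6)² = 254.74²; (x + 46.4)² + (y − 160.3)² = 168.47²; (x − 173.7)² + (y − 0.2)² = 306.07².
Subtracting pairs of circle equations eliminates x²+y² and gives linear equations (the radical axes):
-338.2 x + 299.4 y = 49191.73
102.0 x − 20.8 y = -13782.30
Solving the 2×2 system: x ≈ -132.0, y ≈ 15.2 km.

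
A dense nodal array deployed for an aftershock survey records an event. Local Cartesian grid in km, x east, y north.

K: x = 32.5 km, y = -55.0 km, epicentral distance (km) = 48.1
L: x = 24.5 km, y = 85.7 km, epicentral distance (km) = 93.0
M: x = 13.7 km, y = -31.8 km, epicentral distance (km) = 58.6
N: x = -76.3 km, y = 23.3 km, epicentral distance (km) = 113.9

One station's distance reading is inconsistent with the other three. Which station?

Solve using three stations at a time. Using K, L, N (subtract circle equations pairwise → linear system) gives (x, y) ≈ (33.5, -6.9).
Distances from that point to each station vs reported:
  K: calculated 48.1 vs reported 48.1 → residual 0.0 km
  L: calculated 93.0 vs reported 93.0 → residual 0.0 km
  M: calculated 31.9 vs reported 58.6 → residual 26.7 km
  N: calculated 113.9 vs reported 113.9 → residual 0.0 km
K, L, N are mutually consistent (residuals ≈ 0); M is off by 26.7 km.

M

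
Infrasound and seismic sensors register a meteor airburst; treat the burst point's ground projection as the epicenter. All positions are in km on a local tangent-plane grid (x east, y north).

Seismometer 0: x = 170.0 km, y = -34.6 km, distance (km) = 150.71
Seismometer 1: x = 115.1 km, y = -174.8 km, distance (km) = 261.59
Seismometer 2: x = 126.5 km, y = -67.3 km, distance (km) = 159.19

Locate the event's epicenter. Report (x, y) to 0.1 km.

Circle about each station: (x − 170.0)² + (y + 34.6)² = 150.71²; (x − 115.1)² + (y + 174.8)² = 261.59²; (x − 126.5)² + (y + 67.3)² = 159.19².
Subtracting the Seismometer 0 equation from the Seismometer 1 and Seismometer 2 equations removes the quadratic terms:
-109.8 x − 280.4 y = -32009.93
-87.0 x − 65.4 y = -12193.57
Solving the 2×2 system: x ≈ 77.0, y ≈ 84.0 km.

x ≈ 77.0 km, y ≈ 84.0 km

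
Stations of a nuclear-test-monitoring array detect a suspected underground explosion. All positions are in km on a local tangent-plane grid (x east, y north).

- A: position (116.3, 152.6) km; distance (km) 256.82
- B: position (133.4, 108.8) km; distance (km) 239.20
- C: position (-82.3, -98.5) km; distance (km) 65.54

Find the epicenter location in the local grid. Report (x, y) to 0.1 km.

Circle about each station: (x − 116.3)² + (y − 152.6)² = 256.82²; (x − 133.4)² + (y − 108.8)² = 239.20²; (x + 82.3)² + (y + 98.5)² = 65.54².
Subtracting pairs of circle equations eliminates x²+y² and gives linear equations (the radical axes):
34.2 x − 87.6 y = 1560.42
-397.2 x − 502.2 y = 41324.11
Solving the 2×2 system: x ≈ -54.6, y ≈ -39.1 km.

(-54.6, -39.1)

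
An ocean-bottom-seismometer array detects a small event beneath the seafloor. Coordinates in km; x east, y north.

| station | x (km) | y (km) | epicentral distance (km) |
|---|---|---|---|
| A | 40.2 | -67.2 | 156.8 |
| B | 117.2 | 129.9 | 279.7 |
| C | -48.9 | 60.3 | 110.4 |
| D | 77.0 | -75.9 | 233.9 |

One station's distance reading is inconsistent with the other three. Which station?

D

Solve using three stations at a time. Using A, B, C (subtract circle equations pairwise → linear system) gives (x, y) ≈ (-112.2, -30.2).
Distances from that point to each station vs reported:
  A: calculated 156.8 vs reported 156.8 → residual 0.0 km
  B: calculated 279.7 vs reported 279.7 → residual 0.0 km
  C: calculated 110.4 vs reported 110.4 → residual 0.0 km
  D: calculated 194.6 vs reported 233.9 → residual 39.3 km
A, B, C are mutually consistent (residuals ≈ 0); D is off by 39.3 km.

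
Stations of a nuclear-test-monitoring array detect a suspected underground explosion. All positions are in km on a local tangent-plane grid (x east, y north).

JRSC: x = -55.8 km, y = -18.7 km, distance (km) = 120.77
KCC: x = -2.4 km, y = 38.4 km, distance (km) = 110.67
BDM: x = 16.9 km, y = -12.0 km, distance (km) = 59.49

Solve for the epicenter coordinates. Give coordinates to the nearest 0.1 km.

60.0 km east, -53.0 km north

Circle about each station: (x + 55.8)² + (y + 18.7)² = 120.77²; (x + 2.4)² + (y − 38.4)² = 110.67²; (x − 16.9)² + (y + 12.0)² = 59.49².
Subtracting pairs of circle equations eliminates x²+y² and gives linear equations (the radical axes):
106.8 x + 114.2 y = 354.53
145.4 x + 13.4 y = 8012.61
Solving the 2×2 system: x ≈ 60.0, y ≈ -53.0 km.
Check against JRSC (with the unrounded x, y): √((x + 55.8)²+(y + 18.7)²) = 120.77 ≈ 120.77 km. ✓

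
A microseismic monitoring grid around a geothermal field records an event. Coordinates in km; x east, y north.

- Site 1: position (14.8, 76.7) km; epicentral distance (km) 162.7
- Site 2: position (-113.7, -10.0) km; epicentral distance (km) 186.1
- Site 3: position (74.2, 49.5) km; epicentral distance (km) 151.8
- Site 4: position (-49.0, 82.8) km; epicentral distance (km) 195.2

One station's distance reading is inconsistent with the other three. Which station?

Solve using three stations at a time. Using Site 1, Site 2, Site 4 (subtract circle equations pairwise → linear system) gives (x, y) ≈ (58.8, -80.0).
Distances from that point to each station vs reported:
  Site 1: calculated 162.8 vs reported 162.7 → residual 0.1 km
  Site 2: calculated 186.1 vs reported 186.1 → residual 0.0 km
  Site 3: calculated 130.4 vs reported 151.8 → residual 21.4 km
  Site 4: calculated 195.2 vs reported 195.2 → residual 0.0 km
Site 1, Site 2, Site 4 are mutually consistent (residuals ≈ 0); Site 3 is off by 21.4 km.

Site 3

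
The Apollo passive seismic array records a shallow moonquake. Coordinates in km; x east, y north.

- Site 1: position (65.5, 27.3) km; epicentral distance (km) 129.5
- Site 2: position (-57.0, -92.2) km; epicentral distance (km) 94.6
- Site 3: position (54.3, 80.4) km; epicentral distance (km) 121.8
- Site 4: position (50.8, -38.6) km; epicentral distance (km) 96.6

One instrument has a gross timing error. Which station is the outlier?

Site 1

Solve using three stations at a time. Using Site 2, Site 3, Site 4 (subtract circle equations pairwise → linear system) gives (x, y) ≈ (-37.6, 0.4).
Distances from that point to each station vs reported:
  Site 1: calculated 106.5 vs reported 129.5 → residual 23.0 km
  Site 2: calculated 94.6 vs reported 94.6 → residual 0.0 km
  Site 3: calculated 121.8 vs reported 121.8 → residual 0.0 km
  Site 4: calculated 96.6 vs reported 96.6 → residual 0.0 km
Site 2, Site 3, Site 4 are mutually consistent (residuals ≈ 0); Site 1 is off by 23.0 km.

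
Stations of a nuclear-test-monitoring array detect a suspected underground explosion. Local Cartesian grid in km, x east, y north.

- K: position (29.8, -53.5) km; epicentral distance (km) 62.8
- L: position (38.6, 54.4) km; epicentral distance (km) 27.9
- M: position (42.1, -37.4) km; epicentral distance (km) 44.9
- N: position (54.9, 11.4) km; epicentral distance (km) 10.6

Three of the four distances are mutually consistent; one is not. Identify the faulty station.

L

Solve using three stations at a time. Using K, M, N (subtract circle equations pairwise → linear system) gives (x, y) ≈ (45.2, 7.4).
Distances from that point to each station vs reported:
  K: calculated 62.8 vs reported 62.8 → residual 0.0 km
  L: calculated 47.5 vs reported 27.9 → residual 19.6 km
  M: calculated 44.9 vs reported 44.9 → residual 0.0 km
  N: calculated 10.5 vs reported 10.6 → residual 0.1 km
K, M, N are mutually consistent (residuals ≈ 0); L is off by 19.6 km.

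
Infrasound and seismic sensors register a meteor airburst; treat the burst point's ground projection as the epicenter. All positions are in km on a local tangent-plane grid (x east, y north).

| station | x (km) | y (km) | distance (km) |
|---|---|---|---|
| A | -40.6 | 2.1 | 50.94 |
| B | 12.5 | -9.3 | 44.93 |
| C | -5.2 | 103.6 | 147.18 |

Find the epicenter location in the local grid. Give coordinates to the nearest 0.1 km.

Circle about each station: (x + 40.6)² + (y − 2.1)² = 50.94²; (x − 12.5)² + (y + 9.3)² = 44.93²; (x + 5.2)² + (y − 103.6)² = 147.18².
Subtracting the A equation from the B and C equations removes the quadratic terms:
106.2 x − 22.8 y = -833.85
70.8 x + 203.0 y = -9959.84
Solving the 2×2 system: x ≈ -17.1, y ≈ -43.1 km.
Check against A (with the unrounded x, y): √((x + 40.6)²+(y − 2.1)²) = 50.94 ≈ 50.94 km. ✓

(-17.1, -43.1)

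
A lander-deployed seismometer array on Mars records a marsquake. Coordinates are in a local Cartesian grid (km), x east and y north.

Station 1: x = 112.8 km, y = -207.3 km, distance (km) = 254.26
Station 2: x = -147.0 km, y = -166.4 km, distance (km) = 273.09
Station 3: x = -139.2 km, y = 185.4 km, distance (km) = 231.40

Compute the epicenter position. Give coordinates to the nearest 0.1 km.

(37.0, 35.4)

Circle about each station: (x − 112.8)² + (y + 207.3)² = 254.26²; (x + 147.0)² + (y + 166.4)² = 273.09²; (x + 139.2)² + (y − 185.4)² = 231.40².
Subtracting pairs of circle equations eliminates x²+y² and gives linear equations (the radical axes):
-519.6 x + 81.8 y = -16329.17
-504.0 x + 785.4 y = 9154.86
Solving the 2×2 system: x ≈ 37.0, y ≈ 35.4 km.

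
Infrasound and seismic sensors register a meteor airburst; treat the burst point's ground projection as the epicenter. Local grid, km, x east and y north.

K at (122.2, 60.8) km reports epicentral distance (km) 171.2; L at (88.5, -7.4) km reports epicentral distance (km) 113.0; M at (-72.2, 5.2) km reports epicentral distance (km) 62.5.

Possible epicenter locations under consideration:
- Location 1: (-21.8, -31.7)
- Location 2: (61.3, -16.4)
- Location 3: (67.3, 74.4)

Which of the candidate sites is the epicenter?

For each candidate, compare |candidate − station| to the reported distance:
Location 1: residuals K 0.1, L 0.1, M 0.0 → max 0.1 km
Location 2: residuals K 72.9, L 84.3, M 72.7 → max 84.3 km
Location 3: residuals K 114.6, L 28.5, M 93.2 → max 114.6 km
Only Location 1 has all residuals ≈ 0.

Location 1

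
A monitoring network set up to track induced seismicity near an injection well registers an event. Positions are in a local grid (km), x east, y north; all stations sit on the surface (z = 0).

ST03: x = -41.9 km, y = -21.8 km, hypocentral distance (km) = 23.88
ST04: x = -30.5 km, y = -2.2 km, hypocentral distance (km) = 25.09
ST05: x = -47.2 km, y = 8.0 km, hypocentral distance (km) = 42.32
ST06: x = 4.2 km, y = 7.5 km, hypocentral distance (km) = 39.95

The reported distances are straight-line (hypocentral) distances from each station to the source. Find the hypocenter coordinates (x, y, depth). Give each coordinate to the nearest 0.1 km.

(-19.9, -23.0, 9.2)

Each station gives a sphere (x−x_i)² + (y−y_i)² + z² = d_i² (stations at z=0).
Subtracting the ST03 sphere from ST04 and ST05: z² cancels, leaving linear equations in x and y:
22.8 x + 39.2 y = -1355.01
-10.6 x + 59.6 y = -1159.74
Solving: x ≈ -19.892, y ≈ -22.997 km (keep extra digits for the depth step; rounded: -19.9, -23.0).
Then from the ST03 sphere: z² = 23.88² − (x + 41.9)² − (y + 21.8)² with x = -19.892, y = -22.997, so z ≈ 9.191 ≈ 9.2 km.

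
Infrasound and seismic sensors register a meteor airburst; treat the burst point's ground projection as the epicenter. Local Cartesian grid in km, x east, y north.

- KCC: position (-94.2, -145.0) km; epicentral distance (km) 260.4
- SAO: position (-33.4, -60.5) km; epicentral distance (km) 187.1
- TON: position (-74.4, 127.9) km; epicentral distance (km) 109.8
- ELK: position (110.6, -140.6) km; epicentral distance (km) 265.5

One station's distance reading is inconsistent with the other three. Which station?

KCC

Solve using three stations at a time. Using SAO, TON, ELK (subtract circle equations pairwise → linear system) gives (x, y) ≈ (34.7, 113.9).
Distances from that point to each station vs reported:
  KCC: calculated 289.2 vs reported 260.4 → residual 28.8 km
  SAO: calculated 187.2 vs reported 187.1 → residual 0.1 km
  TON: calculated 110.0 vs reported 109.8 → residual 0.2 km
  ELK: calculated 265.6 vs reported 265.5 → residual 0.1 km
SAO, TON, ELK are mutually consistent (residuals ≈ 0); KCC is off by 28.8 km.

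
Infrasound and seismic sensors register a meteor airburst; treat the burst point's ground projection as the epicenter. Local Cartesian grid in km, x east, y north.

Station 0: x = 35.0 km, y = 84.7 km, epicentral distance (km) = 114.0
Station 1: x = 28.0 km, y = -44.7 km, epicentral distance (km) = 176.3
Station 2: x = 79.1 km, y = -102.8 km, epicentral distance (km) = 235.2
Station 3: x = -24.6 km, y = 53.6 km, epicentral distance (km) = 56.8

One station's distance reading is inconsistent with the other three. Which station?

Station 1

Solve using three stations at a time. Using Station 0, Station 2, Station 3 (subtract circle equations pairwise → linear system) gives (x, y) ≈ (-78.2, 72.0).
Distances from that point to each station vs reported:
  Station 0: calculated 114.0 vs reported 114.0 → residual 0.0 km
  Station 1: calculated 157.8 vs reported 176.3 → residual 18.5 km
  Station 2: calculated 235.2 vs reported 235.2 → residual 0.0 km
  Station 3: calculated 56.7 vs reported 56.8 → residual 0.1 km
Station 0, Station 2, Station 3 are mutually consistent (residuals ≈ 0); Station 1 is off by 18.5 km.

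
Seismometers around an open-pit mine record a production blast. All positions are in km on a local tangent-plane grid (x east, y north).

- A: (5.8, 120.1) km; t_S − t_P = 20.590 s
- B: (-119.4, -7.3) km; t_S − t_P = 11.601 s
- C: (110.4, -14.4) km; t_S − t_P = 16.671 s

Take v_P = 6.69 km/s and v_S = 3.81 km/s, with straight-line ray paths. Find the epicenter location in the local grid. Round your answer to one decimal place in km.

Distance from S−P lag: d = Δt · v_P v_S / (v_P − v_S) = Δt · (6.69·3.81)/(6.69−3.81) ≈ 8.8503·Δt.
So d_A = 182.23, d_B = 102.67, d_C = 147.54 km.
Circle about each station: (x − 5.8)² + (y − 120.1)² = 182.23²; (x + 119.4)² + (y + 7.3)² = 102.67²; (x − 110.4)² + (y + 14.4)² = 147.54².
Subtracting the A equation from the B and C equations removes the quadratic terms:
-250.4 x − 254.8 y = 22518.64
209.2 x − 269.0 y = 9377.59
Solving the 2×2 system: x ≈ -30.4, y ≈ -58.5 km.

(-30.4, -58.5)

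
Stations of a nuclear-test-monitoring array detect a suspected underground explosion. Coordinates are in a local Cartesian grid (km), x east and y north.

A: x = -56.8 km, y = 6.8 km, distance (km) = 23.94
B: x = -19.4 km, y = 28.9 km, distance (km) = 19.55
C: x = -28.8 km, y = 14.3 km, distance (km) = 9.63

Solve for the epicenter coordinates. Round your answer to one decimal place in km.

-36.7 km east, 19.8 km north

Circle about each station: (x + 56.8)² + (y − 6.8)² = 23.94²; (x + 19.4)² + (y − 28.9)² = 19.55²; (x + 28.8)² + (y − 14.3)² = 9.63².
Subtracting pairs of circle equations eliminates x²+y² and gives linear equations (the radical axes):
74.8 x + 44.2 y = -1869.99
56.0 x + 15.0 y = -1758.16
Solving the 2×2 system: x ≈ -36.7, y ≈ 19.8 km.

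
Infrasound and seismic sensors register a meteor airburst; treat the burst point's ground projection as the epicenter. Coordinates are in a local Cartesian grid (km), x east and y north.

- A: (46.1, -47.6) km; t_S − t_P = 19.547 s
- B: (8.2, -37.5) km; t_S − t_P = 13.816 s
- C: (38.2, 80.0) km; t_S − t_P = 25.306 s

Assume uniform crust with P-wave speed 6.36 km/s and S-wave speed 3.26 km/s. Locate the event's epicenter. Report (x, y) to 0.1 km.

-84.2 km east, -36.9 km north

Distance from S−P lag: d = Δt · v_P v_S / (v_P − v_S) = Δt · (6.36·3.26)/(6.36−3.26) ≈ 6.6883·Δt.
So d_A = 130.74, d_B = 92.40, d_C = 169.25 km.
Circle about each station: (x − 46.1)² + (y + 47.6)² = 130.74²; (x − 8.2)² + (y + 37.5)² = 92.40²; (x − 38.2)² + (y − 80.0)² = 169.25².
Subtracting pairs of circle equations eliminates x²+y² and gives linear equations (the radical axes):
-75.8 x + 20.2 y = 5637.71
-15.8 x + 255.2 y = -8084.34
Solving the 2×2 system: x ≈ -84.2, y ≈ -36.9 km.
Check against A (with the unrounded x, y): √((x − 46.1)²+(y + 47.6)²) = 130.75 ≈ 130.74 km. ✓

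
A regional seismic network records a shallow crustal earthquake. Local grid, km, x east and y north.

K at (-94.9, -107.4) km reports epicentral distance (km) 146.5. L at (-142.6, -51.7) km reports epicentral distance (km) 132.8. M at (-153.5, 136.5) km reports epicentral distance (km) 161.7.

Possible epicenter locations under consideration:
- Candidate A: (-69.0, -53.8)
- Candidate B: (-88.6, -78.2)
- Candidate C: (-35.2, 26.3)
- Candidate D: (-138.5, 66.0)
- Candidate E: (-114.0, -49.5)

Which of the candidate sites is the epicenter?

For each candidate, compare |candidate − station| to the reported distance:
Candidate A: residuals K 87.0, L 59.2, M 46.5 → max 87.0 km
Candidate B: residuals K 116.6, L 72.6, M 62.6 → max 116.6 km
Candidate C: residuals K 0.1, L 0.1, M 0.0 → max 0.1 km
Candidate D: residuals K 32.3, L 15.0, M 89.6 → max 89.6 km
Candidate E: residuals K 85.5, L 104.1, M 28.4 → max 104.1 km
Only Candidate C has all residuals ≈ 0.

Candidate C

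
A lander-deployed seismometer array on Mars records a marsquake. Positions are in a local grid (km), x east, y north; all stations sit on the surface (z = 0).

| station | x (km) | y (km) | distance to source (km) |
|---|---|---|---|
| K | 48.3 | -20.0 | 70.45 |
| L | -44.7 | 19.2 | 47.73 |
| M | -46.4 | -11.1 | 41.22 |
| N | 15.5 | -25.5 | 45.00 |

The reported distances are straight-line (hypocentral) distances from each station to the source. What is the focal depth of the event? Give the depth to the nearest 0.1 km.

z ≈ 27.0 km

Each station gives a sphere (x−x_i)² + (y−y_i)² + z² = d_i² (stations at z=0).
Subtracting the K sphere from L and M: z² cancels, leaving linear equations in x and y:
-186.0 x + 78.4 y = 2318.89
-189.4 x + 17.8 y = 2807.39
Solving: x ≈ -15.498, y ≈ -7.192 km (keep extra digits for the depth step; rounded: -15.5, -7.2).
Then from the K sphere: z² = 70.45² − (x − 48.3)² − (y + 20.0)² with x = -15.498, y = -7.192, so z ≈ 26.999 ≈ 27.0 km.
Check against N (with the unrounded solution): distance 45.00 ≈ 45.00 km. ✓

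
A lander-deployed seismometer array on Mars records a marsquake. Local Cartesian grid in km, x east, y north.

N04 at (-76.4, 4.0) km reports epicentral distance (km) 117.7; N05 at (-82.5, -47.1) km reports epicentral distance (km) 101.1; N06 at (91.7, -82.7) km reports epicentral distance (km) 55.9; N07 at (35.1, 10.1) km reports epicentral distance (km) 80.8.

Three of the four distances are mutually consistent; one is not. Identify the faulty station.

N06

Solve using three stations at a time. Using N04, N05, N07 (subtract circle equations pairwise → linear system) gives (x, y) ≈ (16.3, -68.5).
Distances from that point to each station vs reported:
  N04: calculated 117.7 vs reported 117.7 → residual 0.0 km
  N05: calculated 101.1 vs reported 101.1 → residual 0.0 km
  N06: calculated 76.7 vs reported 55.9 → residual 20.8 km
  N07: calculated 80.8 vs reported 80.8 → residual 0.0 km
N04, N05, N07 are mutually consistent (residuals ≈ 0); N06 is off by 20.8 km.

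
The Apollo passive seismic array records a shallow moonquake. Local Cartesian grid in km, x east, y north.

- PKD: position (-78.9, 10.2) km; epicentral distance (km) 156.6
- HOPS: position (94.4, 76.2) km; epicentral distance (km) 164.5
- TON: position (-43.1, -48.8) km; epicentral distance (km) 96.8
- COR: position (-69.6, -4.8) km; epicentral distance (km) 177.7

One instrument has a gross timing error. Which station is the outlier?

Solve using three stations at a time. Using PKD, HOPS, TON (subtract circle equations pairwise → linear system) gives (x, y) ≈ (48.0, -81.6).
Distances from that point to each station vs reported:
  PKD: calculated 156.6 vs reported 156.6 → residual 0.0 km
  HOPS: calculated 164.5 vs reported 164.5 → residual 0.0 km
  TON: calculated 96.8 vs reported 96.8 → residual 0.0 km
  COR: calculated 140.4 vs reported 177.7 → residual 37.3 km
PKD, HOPS, TON are mutually consistent (residuals ≈ 0); COR is off by 37.3 km.

COR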